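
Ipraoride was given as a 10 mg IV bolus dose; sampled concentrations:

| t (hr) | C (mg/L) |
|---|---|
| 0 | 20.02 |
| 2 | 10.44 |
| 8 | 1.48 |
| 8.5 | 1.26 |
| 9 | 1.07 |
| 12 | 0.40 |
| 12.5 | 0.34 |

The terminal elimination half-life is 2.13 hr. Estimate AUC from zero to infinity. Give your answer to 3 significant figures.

Trapezoidal AUC_0→12.5:
  [0→2]: (20.02+10.44)/2 × 2 = 30.46
  [2→8]: (10.44+1.48)/2 × 6 = 35.76
  [8→8.5]: (1.48+1.26)/2 × 0.5 = 0.685
  [8.5→9]: (1.26+1.07)/2 × 0.5 = 0.5825
  [9→12]: (1.07+0.40)/2 × 3 = 2.205
  [12→12.5]: (0.40+0.34)/2 × 0.5 = 0.185
  Sum = 69.8775 mg/L·hr
k_e = ln2 / t½ = 0.693147 / 2.13 = 0.3254 hr^-1
Extrapolated tail: C_last / k_e = 0.34 / 0.3254 = 1.045
AUC_0→∞ = 69.8775 + 1.045 = 70.9225 mg/L·hr

AUC = 70.9 mg/L·hr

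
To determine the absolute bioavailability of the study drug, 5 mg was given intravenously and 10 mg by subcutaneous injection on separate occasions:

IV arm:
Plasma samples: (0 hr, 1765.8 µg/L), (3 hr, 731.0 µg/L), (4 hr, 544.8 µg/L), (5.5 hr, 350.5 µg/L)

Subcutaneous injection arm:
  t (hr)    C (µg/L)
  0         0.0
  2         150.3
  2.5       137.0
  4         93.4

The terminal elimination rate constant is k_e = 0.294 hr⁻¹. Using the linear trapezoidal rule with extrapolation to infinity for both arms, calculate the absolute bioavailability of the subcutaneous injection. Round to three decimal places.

F = 0.057

Trapezoidal AUC_0→5.5 (IV):
  [0→3]: (1765.8+731.0)/2 × 3 = 3745.2
  [3→4]: (731.0+544.8)/2 × 1 = 637.9
  [4→5.5]: (544.8+350.5)/2 × 1.5 = 671.475
  Sum = 5054.575 µg/L·hr
IV tail: 350.5/0.294 = 1192.177; AUC_iv,0→∞ = 5054.575 + 1192.177 = 6246.752 µg/L·hr
Trapezoidal AUC_0→4 (subcutaneous injection):
  [0→2]: (0.0+150.3)/2 × 2 = 150.3
  [2→2.5]: (150.3+137.0)/2 × 0.5 = 71.825
  [2.5→4]: (137.0+93.4)/2 × 1.5 = 172.8
  Sum = 394.925 µg/L·hr
subcutaneous injection tail: 93.4/0.294 = 317.687; AUC_ev,0→∞ = 394.925 + 317.687 = 712.612 µg/L·hr
F = (AUC_ev/D_ev)/(AUC_iv/D_iv) = (712.612/10)/(6246.752/5) = 71.2612/1249.3504 = 0.0570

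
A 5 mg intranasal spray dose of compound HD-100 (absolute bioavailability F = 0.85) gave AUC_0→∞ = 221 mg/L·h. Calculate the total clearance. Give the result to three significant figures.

CL = 0.0192 L/h

CL = F × Dose / AUC_0→∞
   = 0.85 × 5 / 221 = 0.0192308 L/h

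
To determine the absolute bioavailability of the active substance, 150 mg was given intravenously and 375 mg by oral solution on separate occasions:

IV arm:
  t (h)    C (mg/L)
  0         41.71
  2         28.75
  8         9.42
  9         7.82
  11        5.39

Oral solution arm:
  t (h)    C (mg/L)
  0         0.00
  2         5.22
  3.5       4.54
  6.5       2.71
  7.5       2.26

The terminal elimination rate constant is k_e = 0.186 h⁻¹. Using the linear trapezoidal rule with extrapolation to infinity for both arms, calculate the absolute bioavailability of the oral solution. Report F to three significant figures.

F = 0.0646

Trapezoidal AUC_0→11 (IV):
  [0→2]: (41.71+28.75)/2 × 2 = 70.46
  [2→8]: (28.75+9.42)/2 × 6 = 114.51
  [8→9]: (9.42+7.82)/2 × 1 = 8.62
  [9→11]: (7.82+5.39)/2 × 2 = 13.21
  Sum = 206.8 mg/L·h
IV tail: 5.39/0.186 = 28.978; AUC_iv,0→∞ = 206.8 + 28.978 = 235.778 mg/L·h
Trapezoidal AUC_0→7.5 (oral solution):
  [0→2]: (0.00+5.22)/2 × 2 = 5.22
  [2→3.5]: (5.22+4.54)/2 × 1.5 = 7.32
  [3.5→6.5]: (4.54+2.71)/2 × 3 = 10.875
  [6.5→7.5]: (2.71+2.26)/2 × 1 = 2.485
  Sum = 25.9 mg/L·h
oral solution tail: 2.26/0.186 = 12.151; AUC_ev,0→∞ = 25.9 + 12.151 = 38.051 mg/L·h
F = (AUC_ev/D_ev)/(AUC_iv/D_iv) = (38.051/375)/(235.778/150) = 0.101469/1.57185 = 0.0646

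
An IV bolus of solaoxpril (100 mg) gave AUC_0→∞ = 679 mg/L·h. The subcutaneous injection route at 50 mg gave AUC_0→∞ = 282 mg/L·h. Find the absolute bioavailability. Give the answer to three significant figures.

F = (AUC_ev / D_ev) / (AUC_iv / D_iv)
  = (282/50) / (679/100)
  = 5.64 / 6.79 = 0.8306

F = 0.831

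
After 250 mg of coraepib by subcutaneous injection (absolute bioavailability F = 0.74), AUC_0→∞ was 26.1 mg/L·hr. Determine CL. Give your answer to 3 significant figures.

CL = F × Dose / AUC_0→∞
   = 0.74 × 250 / 26.1 = 7.08812 L/hr

CL = 7.09 L/hr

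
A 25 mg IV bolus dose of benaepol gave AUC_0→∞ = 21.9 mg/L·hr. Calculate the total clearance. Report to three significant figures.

CL = Dose_iv / AUC_0→∞
   = 25 / 21.9 = 1.14155 L/hr

CL = 1.14 L/hr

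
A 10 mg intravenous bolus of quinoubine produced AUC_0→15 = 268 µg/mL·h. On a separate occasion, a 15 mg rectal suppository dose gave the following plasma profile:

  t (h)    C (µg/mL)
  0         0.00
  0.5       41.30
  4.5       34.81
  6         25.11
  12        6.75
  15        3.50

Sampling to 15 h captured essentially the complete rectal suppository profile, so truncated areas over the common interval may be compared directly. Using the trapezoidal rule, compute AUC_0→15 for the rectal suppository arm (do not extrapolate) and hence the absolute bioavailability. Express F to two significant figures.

F = 0.79

Trapezoidal AUC_0→15 (rectal suppository):
  [0→0.5]: (0.00+41.30)/2 × 0.5 = 10.325
  [0.5→4.5]: (41.30+34.81)/2 × 4 = 152.22
  [4.5→6]: (34.81+25.11)/2 × 1.5 = 44.94
  [6→12]: (25.11+6.75)/2 × 6 = 95.58
  [12→15]: (6.75+3.50)/2 × 3 = 15.375
  Sum = 318.44 µg/mL·h
F = (AUC_ev/D_ev)/(AUC_iv/D_iv) = (318.44/15)/(268/10) = 21.2293/26.8 = 0.7921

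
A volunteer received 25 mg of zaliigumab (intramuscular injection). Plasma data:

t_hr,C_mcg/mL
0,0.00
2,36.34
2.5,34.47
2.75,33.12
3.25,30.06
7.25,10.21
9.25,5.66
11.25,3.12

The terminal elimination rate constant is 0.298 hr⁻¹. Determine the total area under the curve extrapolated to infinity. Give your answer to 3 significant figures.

AUC = 194 mcg/mL·hr

Trapezoidal AUC_0→11.25:
  [0→2]: (0.00+36.34)/2 × 2 = 36.34
  [2→2.5]: (36.34+34.47)/2 × 0.5 = 17.7025
  [2.5→2.75]: (34.47+33.12)/2 × 0.25 = 8.44875
  [2.75→3.25]: (33.12+30.06)/2 × 0.5 = 15.795
  [3.25→7.25]: (30.06+10.21)/2 × 4 = 80.54
  [7.25→9.25]: (10.21+5.66)/2 × 2 = 15.87
  [9.25→11.25]: (5.66+3.12)/2 × 2 = 8.78
  Sum = 183.47625 mcg/mL·hr
Extrapolated tail: C_last / k_e = 3.12 / 0.298 = 10.470
AUC_0→∞ = 183.47625 + 10.470 = 193.94625 mcg/mL·hr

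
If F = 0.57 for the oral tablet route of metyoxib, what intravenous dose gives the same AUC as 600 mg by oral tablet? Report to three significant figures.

Systemic exposure from an extravascular dose = F × D_ev, so the equivalent IV dose is F × D_ev.
D_iv = F × D_ev = 0.57 × 600 = 342 mg

D_iv = 342 mg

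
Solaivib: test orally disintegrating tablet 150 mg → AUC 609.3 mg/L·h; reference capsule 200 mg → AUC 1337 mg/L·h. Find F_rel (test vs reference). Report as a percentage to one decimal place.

F_rel = (AUC_test/D_test) / (AUC_ref/D_ref)
      = (609.3/150) / (1337/200)
      = 4.062 / 6.685 = 0.6076 = 60.76%

F_rel = 60.8%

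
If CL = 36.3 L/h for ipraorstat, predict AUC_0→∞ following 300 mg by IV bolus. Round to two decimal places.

AUC = 8.26 mg/L·h

AUC_0→∞ = Dose_iv / CL
        = 300 / 36.3 = 8.26446 mg/L·h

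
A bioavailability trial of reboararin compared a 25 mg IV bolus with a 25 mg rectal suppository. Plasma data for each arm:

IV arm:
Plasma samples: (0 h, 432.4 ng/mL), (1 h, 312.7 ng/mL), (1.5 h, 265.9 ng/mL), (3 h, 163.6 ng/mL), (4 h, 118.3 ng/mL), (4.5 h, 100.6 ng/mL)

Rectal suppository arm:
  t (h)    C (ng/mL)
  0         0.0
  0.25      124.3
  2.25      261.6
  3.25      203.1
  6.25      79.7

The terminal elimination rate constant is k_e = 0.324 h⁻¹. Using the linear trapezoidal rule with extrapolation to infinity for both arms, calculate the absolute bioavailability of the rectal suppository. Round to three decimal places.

F = 0.969

Trapezoidal AUC_0→4.5 (IV):
  [0→1]: (432.4+312.7)/2 × 1 = 372.55
  [1→1.5]: (312.7+265.9)/2 × 0.5 = 144.65
  [1.5→3]: (265.9+163.6)/2 × 1.5 = 322.125
  [3→4]: (163.6+118.3)/2 × 1 = 140.95
  [4→4.5]: (118.3+100.6)/2 × 0.5 = 54.725
  Sum = 1035.0 ng/mL·h
IV tail: 100.6/0.324 = 310.494; AUC_iv,0→∞ = 1035.0 + 310.494 = 1345.494 ng/mL·h
Trapezoidal AUC_0→6.25 (rectal suppository):
  [0→0.25]: (0.0+124.3)/2 × 0.25 = 15.5375
  [0.25→2.25]: (124.3+261.6)/2 × 2 = 385.9
  [2.25→3.25]: (261.6+203.1)/2 × 1 = 232.35
  [3.25→6.25]: (203.1+79.7)/2 × 3 = 424.2
  Sum = 1057.9875 ng/mL·h
rectal suppository tail: 79.7/0.324 = 245.988; AUC_ev,0→∞ = 1057.9875 + 245.988 = 1303.9755 ng/mL·h
F = (AUC_ev/D_ev)/(AUC_iv/D_iv) = (1303.9755/25)/(1345.494/25) = 52.15902/53.81976 = 0.9691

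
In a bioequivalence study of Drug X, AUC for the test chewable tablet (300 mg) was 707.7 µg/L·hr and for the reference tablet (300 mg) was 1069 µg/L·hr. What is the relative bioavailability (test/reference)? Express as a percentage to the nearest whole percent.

F_rel = (AUC_test/D_test) / (AUC_ref/D_ref)
      = (707.7/300) / (1069/300)
      = 2.359 / 3.56333 = 0.6620 = 66.20%

F_rel = 66%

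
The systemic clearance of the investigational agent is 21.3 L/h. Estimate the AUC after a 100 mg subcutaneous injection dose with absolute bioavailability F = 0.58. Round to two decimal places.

AUC = 2.72 mg/L·h

AUC_0→∞ = F × Dose / CL
        = 0.58 × 100 / 21.3 = 2.723 mg/L·h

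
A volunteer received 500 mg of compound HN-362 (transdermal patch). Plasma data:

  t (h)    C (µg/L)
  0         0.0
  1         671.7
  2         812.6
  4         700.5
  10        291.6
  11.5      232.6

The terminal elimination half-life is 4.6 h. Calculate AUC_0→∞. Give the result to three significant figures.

Trapezoidal AUC_0→11.5:
  [0→1]: (0.0+671.7)/2 × 1 = 335.85
  [1→2]: (671.7+812.6)/2 × 1 = 742.15
  [2→4]: (812.6+700.5)/2 × 2 = 1513.1
  [4→10]: (700.5+291.6)/2 × 6 = 2976.3
  [10→11.5]: (291.6+232.6)/2 × 1.5 = 393.15
  Sum = 5960.55 µg/L·h
k_e = ln2 / t½ = 0.693147 / 4.6 = 0.1507 h^-1
Extrapolated tail: C_last / k_e = 232.6 / 0.1507 = 1543.464
AUC_0→∞ = 5960.55 + 1543.464 = 7504.014 µg/L·h

AUC = 7500 µg/L·h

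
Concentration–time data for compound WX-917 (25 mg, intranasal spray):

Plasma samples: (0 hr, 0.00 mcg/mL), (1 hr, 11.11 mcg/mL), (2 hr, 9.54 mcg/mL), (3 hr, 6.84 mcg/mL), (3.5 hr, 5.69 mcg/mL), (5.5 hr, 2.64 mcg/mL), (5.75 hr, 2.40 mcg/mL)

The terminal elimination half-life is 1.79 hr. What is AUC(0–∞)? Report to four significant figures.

AUC = 42.36 mcg/mL·hr

Trapezoidal AUC_0→5.75:
  [0→1]: (0.00+11.11)/2 × 1 = 5.555
  [1→2]: (11.11+9.54)/2 × 1 = 10.325
  [2→3]: (9.54+6.84)/2 × 1 = 8.19
  [3→3.5]: (6.84+5.69)/2 × 0.5 = 3.1325
  [3.5→5.5]: (5.69+2.64)/2 × 2 = 8.33
  [5.5→5.75]: (2.64+2.40)/2 × 0.25 = 0.63
  Sum = 36.1625 mcg/mL·hr
k_e = ln2 / t½ = 0.693147 / 1.79 = 0.3872 hr^-1
Extrapolated tail: C_last / k_e = 2.40 / 0.3872 = 6.198
AUC_0→∞ = 36.1625 + 6.198 = 42.3605 mcg/mL·hr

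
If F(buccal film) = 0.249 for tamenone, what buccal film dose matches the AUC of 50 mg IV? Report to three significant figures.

For equal systemic exposure: F × D_ev = D_iv
D_ev = D_iv / F = 50 / 0.249 = 200.803 mg

D_buccal = 201 mg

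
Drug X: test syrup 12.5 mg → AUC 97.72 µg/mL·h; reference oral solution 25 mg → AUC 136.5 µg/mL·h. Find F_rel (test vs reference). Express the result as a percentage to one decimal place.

F_rel = 143.2%

F_rel = (AUC_test/D_test) / (AUC_ref/D_ref)
      = (97.72/12.5) / (136.5/25)
      = 7.8176 / 5.46 = 1.4318 = 143.18%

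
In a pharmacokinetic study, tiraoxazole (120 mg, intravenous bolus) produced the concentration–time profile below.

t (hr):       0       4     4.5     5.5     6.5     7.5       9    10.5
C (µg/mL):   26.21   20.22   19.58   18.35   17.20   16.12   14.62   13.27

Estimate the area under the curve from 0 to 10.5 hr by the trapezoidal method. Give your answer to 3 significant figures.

Trapezoidal AUC_0→10.5:
  [0→4]: (26.21+20.22)/2 × 4 = 92.86
  [4→4.5]: (20.22+19.58)/2 × 0.5 = 9.95
  [4.5→5.5]: (19.58+18.35)/2 × 1 = 18.965
  [5.5→6.5]: (18.35+17.20)/2 × 1 = 17.775
  [6.5→7.5]: (17.20+16.12)/2 × 1 = 16.66
  [7.5→9]: (16.12+14.62)/2 × 1.5 = 23.055
  [9→10.5]: (14.62+13.27)/2 × 1.5 = 20.9175
  Sum = 200.1825 µg/mL·hr

AUC = 200 µg/mL·hr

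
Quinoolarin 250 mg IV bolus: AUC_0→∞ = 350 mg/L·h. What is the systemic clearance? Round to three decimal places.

CL = Dose_iv / AUC_0→∞
   = 250 / 350 = 0.714286 L/h

CL = 0.714 L/h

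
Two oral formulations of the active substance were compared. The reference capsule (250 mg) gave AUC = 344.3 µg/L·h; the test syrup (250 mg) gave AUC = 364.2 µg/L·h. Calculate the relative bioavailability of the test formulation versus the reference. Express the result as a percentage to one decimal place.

F_rel = (AUC_test/D_test) / (AUC_ref/D_ref)
      = (364.2/250) / (344.3/250)
      = 1.4568 / 1.3772 = 1.0578 = 105.78%

F_rel = 105.8%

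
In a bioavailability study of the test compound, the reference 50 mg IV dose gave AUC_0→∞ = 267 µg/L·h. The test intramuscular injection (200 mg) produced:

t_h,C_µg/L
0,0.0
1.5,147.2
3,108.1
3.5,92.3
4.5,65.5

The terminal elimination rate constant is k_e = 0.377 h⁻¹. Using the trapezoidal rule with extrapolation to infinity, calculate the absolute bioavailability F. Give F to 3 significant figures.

F = 0.566

Trapezoidal AUC_0→4.5 (intramuscular injection):
  [0→1.5]: (0.0+147.2)/2 × 1.5 = 110.4
  [1.5→3]: (147.2+108.1)/2 × 1.5 = 191.475
  [3→3.5]: (108.1+92.3)/2 × 0.5 = 50.1
  [3.5→4.5]: (92.3+65.5)/2 × 1 = 78.9
  Sum = 430.875 µg/L·h
Tail: C_last/k_e = 65.5/0.377 = 173.740
AUC_0→∞ (intramuscular injection) = 430.875 + 173.740 = 604.615 µg/L·h
F = (AUC_ev/D_ev)/(AUC_iv/D_iv) = (604.615/200)/(267/50) = 3.023075/5.34 = 0.5661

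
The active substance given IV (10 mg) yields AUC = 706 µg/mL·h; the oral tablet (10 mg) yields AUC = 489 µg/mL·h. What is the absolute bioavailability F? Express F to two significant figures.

F = (AUC_ev / D_ev) / (AUC_iv / D_iv)
  = (489/10) / (706/10)
  = 48.9 / 70.6 = 0.6926

F = 0.69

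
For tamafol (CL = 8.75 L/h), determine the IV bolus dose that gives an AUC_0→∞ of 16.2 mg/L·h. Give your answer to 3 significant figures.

Dose = 142 mg

Dose_iv = CL × AUC_0→∞
     = 8.75 × 16.2 = 141.75 mg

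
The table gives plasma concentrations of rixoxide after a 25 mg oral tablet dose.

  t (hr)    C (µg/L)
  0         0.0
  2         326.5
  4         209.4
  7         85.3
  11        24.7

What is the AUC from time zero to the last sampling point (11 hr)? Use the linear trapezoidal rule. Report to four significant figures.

Trapezoidal AUC_0→11:
  [0→2]: (0.0+326.5)/2 × 2 = 326.5
  [2→4]: (326.5+209.4)/2 × 2 = 535.9
  [4→7]: (209.4+85.3)/2 × 3 = 442.05
  [7→11]: (85.3+24.7)/2 × 4 = 220.0
  Sum = 1524.45 µg/L·hr

AUC = 1524 µg/L·hr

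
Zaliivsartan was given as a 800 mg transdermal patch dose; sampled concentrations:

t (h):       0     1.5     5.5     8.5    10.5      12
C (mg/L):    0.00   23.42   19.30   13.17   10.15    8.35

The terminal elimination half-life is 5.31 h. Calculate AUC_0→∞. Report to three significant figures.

AUC = 253 mg/L·h

Trapezoidal AUC_0→12:
  [0→1.5]: (0.00+23.42)/2 × 1.5 = 17.565
  [1.5→5.5]: (23.42+19.30)/2 × 4 = 85.44
  [5.5→8.5]: (19.30+13.17)/2 × 3 = 48.705
  [8.5→10.5]: (13.17+10.15)/2 × 2 = 23.32
  [10.5→12]: (10.15+8.35)/2 × 1.5 = 13.875
  Sum = 188.905 mg/L·h
k_e = ln2 / t½ = 0.693147 / 5.31 = 0.1305 h^-1
Extrapolated tail: C_last / k_e = 8.35 / 0.1305 = 63.985
AUC_0→∞ = 188.905 + 63.985 = 252.89 mg/L·h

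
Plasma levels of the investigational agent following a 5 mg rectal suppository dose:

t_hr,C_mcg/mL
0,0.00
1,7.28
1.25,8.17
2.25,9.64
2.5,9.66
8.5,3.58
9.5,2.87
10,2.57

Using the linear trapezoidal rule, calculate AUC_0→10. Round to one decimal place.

AUC = 61.2 mcg/mL·hr

Trapezoidal AUC_0→10:
  [0→1]: (0.00+7.28)/2 × 1 = 3.64
  [1→1.25]: (7.28+8.17)/2 × 0.25 = 1.93125
  [1.25→2.25]: (8.17+9.64)/2 × 1 = 8.905
  [2.25→2.5]: (9.64+9.66)/2 × 0.25 = 2.4125
  [2.5→8.5]: (9.66+3.58)/2 × 6 = 39.72
  [8.5→9.5]: (3.58+2.87)/2 × 1 = 3.225
  [9.5→10]: (2.87+2.57)/2 × 0.5 = 1.36
  Sum = 61.19375 mcg/mL·hr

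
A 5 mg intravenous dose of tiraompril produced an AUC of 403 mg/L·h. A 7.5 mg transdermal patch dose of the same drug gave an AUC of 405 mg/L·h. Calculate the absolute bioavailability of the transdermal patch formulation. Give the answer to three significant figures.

F = (AUC_ev / D_ev) / (AUC_iv / D_iv)
  = (405/7.5) / (403/5)
  = 54 / 80.6 = 0.6700

F = 0.670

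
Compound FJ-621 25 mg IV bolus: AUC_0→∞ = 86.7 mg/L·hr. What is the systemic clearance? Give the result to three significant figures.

CL = 0.288 L/hr

CL = Dose_iv / AUC_0→∞
   = 25 / 86.7 = 0.288351 L/hr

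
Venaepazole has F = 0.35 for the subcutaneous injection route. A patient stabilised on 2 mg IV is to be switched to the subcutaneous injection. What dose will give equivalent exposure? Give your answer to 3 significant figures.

For equal systemic exposure: F × D_ev = D_iv
D_ev = D_iv / F = 2 / 0.35 = 5.71429 mg

D_subcutaneous = 5.71 mg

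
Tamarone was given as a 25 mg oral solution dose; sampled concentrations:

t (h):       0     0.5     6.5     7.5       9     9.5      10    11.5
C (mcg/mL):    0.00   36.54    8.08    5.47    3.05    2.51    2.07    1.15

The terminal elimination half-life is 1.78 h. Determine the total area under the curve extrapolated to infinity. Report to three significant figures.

AUC = 164 mcg/mL·h

Trapezoidal AUC_0→11.5:
  [0→0.5]: (0.00+36.54)/2 × 0.5 = 9.135
  [0.5→6.5]: (36.54+8.08)/2 × 6 = 133.86
  [6.5→7.5]: (8.08+5.47)/2 × 1 = 6.775
  [7.5→9]: (5.47+3.05)/2 × 1.5 = 6.39
  [9→9.5]: (3.05+2.51)/2 × 0.5 = 1.39
  [9.5→10]: (2.51+2.07)/2 × 0.5 = 1.145
  [10→11.5]: (2.07+1.15)/2 × 1.5 = 2.415
  Sum = 161.11 mcg/mL·h
k_e = ln2 / t½ = 0.693147 / 1.78 = 0.3894 h^-1
Extrapolated tail: C_last / k_e = 1.15 / 0.3894 = 2.953
AUC_0→∞ = 161.11 + 2.953 = 164.063 mcg/mL·h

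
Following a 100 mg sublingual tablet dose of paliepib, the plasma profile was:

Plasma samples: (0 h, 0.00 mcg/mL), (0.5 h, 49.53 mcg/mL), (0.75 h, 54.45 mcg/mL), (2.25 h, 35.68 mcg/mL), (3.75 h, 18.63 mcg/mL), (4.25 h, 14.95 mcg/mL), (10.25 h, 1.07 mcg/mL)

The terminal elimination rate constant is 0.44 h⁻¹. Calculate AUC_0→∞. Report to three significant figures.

AUC = 193 mcg/mL·h

Trapezoidal AUC_0→10.25:
  [0→0.5]: (0.00+49.53)/2 × 0.5 = 12.3825
  [0.5→0.75]: (49.53+54.45)/2 × 0.25 = 12.9975
  [0.75→2.25]: (54.45+35.68)/2 × 1.5 = 67.5975
  [2.25→3.75]: (35.68+18.63)/2 × 1.5 = 40.7325
  [3.75→4.25]: (18.63+14.95)/2 × 0.5 = 8.395
  [4.25→10.25]: (14.95+1.07)/2 × 6 = 48.06
  Sum = 190.165 mcg/mL·h
Extrapolated tail: C_last / k_e = 1.07 / 0.44 = 2.432
AUC_0→∞ = 190.165 + 2.432 = 192.597 mcg/mL·h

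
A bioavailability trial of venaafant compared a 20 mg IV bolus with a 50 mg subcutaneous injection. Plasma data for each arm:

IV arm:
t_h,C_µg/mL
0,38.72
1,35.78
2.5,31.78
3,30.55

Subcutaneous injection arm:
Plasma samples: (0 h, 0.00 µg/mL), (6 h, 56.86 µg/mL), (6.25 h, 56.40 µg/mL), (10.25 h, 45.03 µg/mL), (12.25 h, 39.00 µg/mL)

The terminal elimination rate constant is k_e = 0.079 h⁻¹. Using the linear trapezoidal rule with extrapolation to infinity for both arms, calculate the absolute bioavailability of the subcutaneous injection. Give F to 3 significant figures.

F = 0.788

Trapezoidal AUC_0→3 (IV):
  [0→1]: (38.72+35.78)/2 × 1 = 37.25
  [1→2.5]: (35.78+31.78)/2 × 1.5 = 50.67
  [2.5→3]: (31.78+30.55)/2 × 0.5 = 15.5825
  Sum = 103.5025 µg/mL·h
IV tail: 30.55/0.079 = 386.709; AUC_iv,0→∞ = 103.5025 + 386.709 = 490.2115 µg/mL·h
Trapezoidal AUC_0→12.25 (subcutaneous injection):
  [0→6]: (0.00+56.86)/2 × 6 = 170.58
  [6→6.25]: (56.86+56.40)/2 × 0.25 = 14.1575
  [6.25→10.25]: (56.40+45.03)/2 × 4 = 202.86
  [10.25→12.25]: (45.03+39.00)/2 × 2 = 84.03
  Sum = 471.6275 µg/mL·h
subcutaneous injection tail: 39.00/0.079 = 493.671; AUC_ev,0→∞ = 471.6275 + 493.671 = 965.2985 µg/mL·h
F = (AUC_ev/D_ev)/(AUC_iv/D_iv) = (965.2985/50)/(490.2115/20) = 19.30597/24.510575 = 0.7877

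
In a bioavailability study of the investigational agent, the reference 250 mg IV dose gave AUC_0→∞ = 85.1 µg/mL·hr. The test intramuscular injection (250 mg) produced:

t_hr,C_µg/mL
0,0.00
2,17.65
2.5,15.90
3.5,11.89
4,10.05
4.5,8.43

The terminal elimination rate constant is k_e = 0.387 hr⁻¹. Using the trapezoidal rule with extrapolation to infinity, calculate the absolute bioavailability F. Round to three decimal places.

Trapezoidal AUC_0→4.5 (intramuscular injection):
  [0→2]: (0.00+17.65)/2 × 2 = 17.65
  [2→2.5]: (17.65+15.90)/2 × 0.5 = 8.3875
  [2.5→3.5]: (15.90+11.89)/2 × 1 = 13.895
  [3.5→4]: (11.89+10.05)/2 × 0.5 = 5.485
  [4→4.5]: (10.05+8.43)/2 × 0.5 = 4.62
  Sum = 50.0375 µg/mL·hr
Tail: C_last/k_e = 8.43/0.387 = 21.783
AUC_0→∞ (intramuscular injection) = 50.0375 + 21.783 = 71.8205 µg/mL·hr
F = (AUC_ev/D_ev)/(AUC_iv/D_iv) = (71.8205/250)/(85.1/250) = 0.287282/0.3404 = 0.8440

F = 0.844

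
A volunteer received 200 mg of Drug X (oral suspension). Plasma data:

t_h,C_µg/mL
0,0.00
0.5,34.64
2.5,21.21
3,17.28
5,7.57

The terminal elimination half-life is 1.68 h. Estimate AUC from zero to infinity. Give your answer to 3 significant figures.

AUC = 117 µg/mL·h

Trapezoidal AUC_0→5:
  [0→0.5]: (0.00+34.64)/2 × 0.5 = 8.66
  [0.5→2.5]: (34.64+21.21)/2 × 2 = 55.85
  [2.5→3]: (21.21+17.28)/2 × 0.5 = 9.6225
  [3→5]: (17.28+7.57)/2 × 2 = 24.85
  Sum = 98.9825 µg/mL·h
k_e = ln2 / t½ = 0.693147 / 1.68 = 0.4126 h^-1
Extrapolated tail: C_last / k_e = 7.57 / 0.4126 = 18.347
AUC_0→∞ = 98.9825 + 18.347 = 117.3295 µg/mL·h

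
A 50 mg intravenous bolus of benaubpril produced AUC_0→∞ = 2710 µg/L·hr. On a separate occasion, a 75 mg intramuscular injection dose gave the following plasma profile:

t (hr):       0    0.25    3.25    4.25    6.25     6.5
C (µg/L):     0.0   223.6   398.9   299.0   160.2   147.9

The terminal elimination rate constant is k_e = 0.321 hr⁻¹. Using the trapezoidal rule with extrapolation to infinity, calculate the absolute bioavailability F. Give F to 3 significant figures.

Trapezoidal AUC_0→6.5 (intramuscular injection):
  [0→0.25]: (0.0+223.6)/2 × 0.25 = 27.95
  [0.25→3.25]: (223.6+398.9)/2 × 3 = 933.75
  [3.25→4.25]: (398.9+299.0)/2 × 1 = 348.95
  [4.25→6.25]: (299.0+160.2)/2 × 2 = 459.2
  [6.25→6.5]: (160.2+147.9)/2 × 0.25 = 38.5125
  Sum = 1808.3625 µg/L·hr
Tail: C_last/k_e = 147.9/0.321 = 460.748
AUC_0→∞ (intramuscular injection) = 1808.3625 + 460.748 = 2269.1105 µg/L·hr
F = (AUC_ev/D_ev)/(AUC_iv/D_iv) = (2269.1105/75)/(2710/50) = 30.2548/54.2 = 0.5582

F = 0.558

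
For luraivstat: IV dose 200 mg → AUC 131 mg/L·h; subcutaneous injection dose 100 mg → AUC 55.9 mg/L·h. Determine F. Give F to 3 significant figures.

F = 0.853

F = (AUC_ev / D_ev) / (AUC_iv / D_iv)
  = (55.9/100) / (131/200)
  = 0.559 / 0.655 = 0.8534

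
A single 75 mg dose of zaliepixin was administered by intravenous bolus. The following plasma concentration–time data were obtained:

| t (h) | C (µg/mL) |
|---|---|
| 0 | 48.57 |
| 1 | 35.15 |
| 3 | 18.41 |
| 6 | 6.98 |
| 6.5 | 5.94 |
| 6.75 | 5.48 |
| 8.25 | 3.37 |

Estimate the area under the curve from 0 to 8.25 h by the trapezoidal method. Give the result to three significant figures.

Trapezoidal AUC_0→8.25:
  [0→1]: (48.57+35.15)/2 × 1 = 41.86
  [1→3]: (35.15+18.41)/2 × 2 = 53.56
  [3→6]: (18.41+6.98)/2 × 3 = 38.085
  [6→6.5]: (6.98+5.94)/2 × 0.5 = 3.23
  [6.5→6.75]: (5.94+5.48)/2 × 0.25 = 1.4275
  [6.75→8.25]: (5.48+3.37)/2 × 1.5 = 6.6375
  Sum = 144.8 µg/mL·h

AUC = 145 µg/mL·h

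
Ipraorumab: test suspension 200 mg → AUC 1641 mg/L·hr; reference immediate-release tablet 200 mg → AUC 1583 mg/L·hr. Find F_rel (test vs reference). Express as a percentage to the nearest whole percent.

F_rel = (AUC_test/D_test) / (AUC_ref/D_ref)
      = (1641/200) / (1583/200)
      = 8.205 / 7.915 = 1.0366 = 103.66%

F_rel = 104%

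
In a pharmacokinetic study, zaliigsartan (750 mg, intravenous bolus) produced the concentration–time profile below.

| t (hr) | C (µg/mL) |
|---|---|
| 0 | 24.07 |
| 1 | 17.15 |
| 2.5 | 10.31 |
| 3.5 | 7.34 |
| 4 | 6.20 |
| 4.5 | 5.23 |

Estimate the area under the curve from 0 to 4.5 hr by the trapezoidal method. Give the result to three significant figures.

AUC = 56.3 µg/mL·hr

Trapezoidal AUC_0→4.5:
  [0→1]: (24.07+17.15)/2 × 1 = 20.61
  [1→2.5]: (17.15+10.31)/2 × 1.5 = 20.595
  [2.5→3.5]: (10.31+7.34)/2 × 1 = 8.825
  [3.5→4]: (7.34+6.20)/2 × 0.5 = 3.385
  [4→4.5]: (6.20+5.23)/2 × 0.5 = 2.8575
  Sum = 56.2725 µg/mL·hr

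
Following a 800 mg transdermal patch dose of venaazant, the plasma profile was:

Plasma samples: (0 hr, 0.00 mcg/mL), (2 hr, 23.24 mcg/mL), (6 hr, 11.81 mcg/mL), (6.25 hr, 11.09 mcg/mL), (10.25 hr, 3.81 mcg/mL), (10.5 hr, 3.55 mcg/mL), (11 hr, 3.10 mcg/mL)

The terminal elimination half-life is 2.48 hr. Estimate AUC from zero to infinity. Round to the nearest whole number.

Trapezoidal AUC_0→11:
  [0→2]: (0.00+23.24)/2 × 2 = 23.24
  [2→6]: (23.24+11.81)/2 × 4 = 70.1
  [6→6.25]: (11.81+11.09)/2 × 0.25 = 2.8625
  [6.25→10.25]: (11.09+3.81)/2 × 4 = 29.8
  [10.25→10.5]: (3.81+3.55)/2 × 0.25 = 0.92
  [10.5→11]: (3.55+3.10)/2 × 0.5 = 1.6625
  Sum = 128.585 mcg/mL·hr
k_e = ln2 / t½ = 0.693147 / 2.48 = 0.2795 hr^-1
Extrapolated tail: C_last / k_e = 3.10 / 0.2795 = 11.091
AUC_0→∞ = 128.585 + 11.091 = 139.676 mcg/mL·hr

AUC = 140 mcg/mL·hr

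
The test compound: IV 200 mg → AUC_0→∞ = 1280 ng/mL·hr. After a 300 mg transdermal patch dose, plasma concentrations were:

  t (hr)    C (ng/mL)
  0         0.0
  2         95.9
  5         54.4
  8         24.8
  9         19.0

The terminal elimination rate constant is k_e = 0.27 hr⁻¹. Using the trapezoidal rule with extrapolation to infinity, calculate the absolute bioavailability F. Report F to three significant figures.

Trapezoidal AUC_0→9 (transdermal patch):
  [0→2]: (0.0+95.9)/2 × 2 = 95.9
  [2→5]: (95.9+54.4)/2 × 3 = 225.45
  [5→8]: (54.4+24.8)/2 × 3 = 118.8
  [8→9]: (24.8+19.0)/2 × 1 = 21.9
  Sum = 462.05 ng/mL·hr
Tail: C_last/k_e = 19.0/0.27 = 70.370
AUC_0→∞ (transdermal patch) = 462.05 + 70.370 = 532.42 ng/mL·hr
F = (AUC_ev/D_ev)/(AUC_iv/D_iv) = (532.42/300)/(1280/200) = 1.77473/6.4 = 0.2773

F = 0.277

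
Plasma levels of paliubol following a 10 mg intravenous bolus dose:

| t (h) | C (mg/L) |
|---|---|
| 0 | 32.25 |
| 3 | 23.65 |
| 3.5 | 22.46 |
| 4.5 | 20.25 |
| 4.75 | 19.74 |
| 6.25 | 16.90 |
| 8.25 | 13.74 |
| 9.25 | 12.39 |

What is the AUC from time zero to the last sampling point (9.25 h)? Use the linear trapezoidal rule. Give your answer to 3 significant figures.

AUC = 193 mg/L·h

Trapezoidal AUC_0→9.25:
  [0→3]: (32.25+23.65)/2 × 3 = 83.85
  [3→3.5]: (23.65+22.46)/2 × 0.5 = 11.5275
  [3.5→4.5]: (22.46+20.25)/2 × 1 = 21.355
  [4.5→4.75]: (20.25+19.74)/2 × 0.25 = 4.99875
  [4.75→6.25]: (19.74+16.90)/2 × 1.5 = 27.48
  [6.25→8.25]: (16.90+13.74)/2 × 2 = 30.64
  [8.25→9.25]: (13.74+12.39)/2 × 1 = 13.065
  Sum = 192.91625 mg/L·h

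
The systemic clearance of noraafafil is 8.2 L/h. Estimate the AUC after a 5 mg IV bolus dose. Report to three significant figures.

AUC_0→∞ = Dose_iv / CL
        = 5 / 8.2 = 0.609756 mg/L·h

AUC = 0.610 mg/L·h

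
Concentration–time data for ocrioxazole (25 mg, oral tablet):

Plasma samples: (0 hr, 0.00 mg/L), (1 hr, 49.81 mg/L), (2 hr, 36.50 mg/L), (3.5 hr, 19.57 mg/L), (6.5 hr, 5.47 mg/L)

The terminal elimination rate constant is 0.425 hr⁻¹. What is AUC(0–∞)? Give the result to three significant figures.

AUC = 161 mg/L·hr

Trapezoidal AUC_0→6.5:
  [0→1]: (0.00+49.81)/2 × 1 = 24.905
  [1→2]: (49.81+36.50)/2 × 1 = 43.155
  [2→3.5]: (36.50+19.57)/2 × 1.5 = 42.0525
  [3.5→6.5]: (19.57+5.47)/2 × 3 = 37.56
  Sum = 147.6725 mg/L·hr
Extrapolated tail: C_last / k_e = 5.47 / 0.425 = 12.871
AUC_0→∞ = 147.6725 + 12.871 = 160.5435 mg/L·hr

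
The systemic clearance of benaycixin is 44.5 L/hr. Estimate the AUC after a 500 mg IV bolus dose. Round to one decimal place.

AUC_0→∞ = Dose_iv / CL
        = 500 / 44.5 = 11.236 mg/L·hr

AUC = 11.2 mg/L·hr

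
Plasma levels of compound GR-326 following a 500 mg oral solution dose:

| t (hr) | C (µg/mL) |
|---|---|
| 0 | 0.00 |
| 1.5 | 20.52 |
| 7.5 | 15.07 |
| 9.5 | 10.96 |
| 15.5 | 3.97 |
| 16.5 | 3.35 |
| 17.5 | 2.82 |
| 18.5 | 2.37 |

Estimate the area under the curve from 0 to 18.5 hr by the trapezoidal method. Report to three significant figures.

Trapezoidal AUC_0→18.5:
  [0→1.5]: (0.00+20.52)/2 × 1.5 = 15.39
  [1.5→7.5]: (20.52+15.07)/2 × 6 = 106.77
  [7.5→9.5]: (15.07+10.96)/2 × 2 = 26.03
  [9.5→15.5]: (10.96+3.97)/2 × 6 = 44.79
  [15.5→16.5]: (3.97+3.35)/2 × 1 = 3.66
  [16.5→17.5]: (3.35+2.82)/2 × 1 = 3.085
  [17.5→18.5]: (2.82+2.37)/2 × 1 = 2.595
  Sum = 202.32 µg/mL·hr

AUC = 202 µg/mL·hr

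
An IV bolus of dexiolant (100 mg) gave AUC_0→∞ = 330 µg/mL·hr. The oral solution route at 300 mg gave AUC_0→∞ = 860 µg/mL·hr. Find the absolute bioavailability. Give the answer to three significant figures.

F = (AUC_ev / D_ev) / (AUC_iv / D_iv)
  = (860/300) / (330/100)
  = 2.86667 / 3.3 = 0.8687

F = 0.869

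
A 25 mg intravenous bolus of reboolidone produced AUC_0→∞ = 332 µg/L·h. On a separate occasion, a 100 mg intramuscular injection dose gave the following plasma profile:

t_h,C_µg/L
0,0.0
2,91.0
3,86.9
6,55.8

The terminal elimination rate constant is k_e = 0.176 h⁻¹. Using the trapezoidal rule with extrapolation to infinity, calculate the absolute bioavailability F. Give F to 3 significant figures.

Trapezoidal AUC_0→6 (intramuscular injection):
  [0→2]: (0.0+91.0)/2 × 2 = 91.0
  [2→3]: (91.0+86.9)/2 × 1 = 88.95
  [3→6]: (86.9+55.8)/2 × 3 = 214.05
  Sum = 394.0 µg/L·h
Tail: C_last/k_e = 55.8/0.176 = 317.045
AUC_0→∞ (intramuscular injection) = 394.0 + 317.045 = 711.045 µg/L·h
F = (AUC_ev/D_ev)/(AUC_iv/D_iv) = (711.045/100)/(332/25) = 7.11045/13.28 = 0.5354

F = 0.535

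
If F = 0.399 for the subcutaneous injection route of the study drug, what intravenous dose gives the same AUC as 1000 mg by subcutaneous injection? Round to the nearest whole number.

D_iv = 399 mg

Systemic exposure from an extravascular dose = F × D_ev, so the equivalent IV dose is F × D_ev.
D_iv = F × D_ev = 0.399 × 1000 = 399 mg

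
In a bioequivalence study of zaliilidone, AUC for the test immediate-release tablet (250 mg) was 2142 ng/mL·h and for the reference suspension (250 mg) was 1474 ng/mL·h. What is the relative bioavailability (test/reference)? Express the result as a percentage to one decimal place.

F_rel = (AUC_test/D_test) / (AUC_ref/D_ref)
      = (2142/250) / (1474/250)
      = 8.568 / 5.896 = 1.4532 = 145.32%

F_rel = 145.3%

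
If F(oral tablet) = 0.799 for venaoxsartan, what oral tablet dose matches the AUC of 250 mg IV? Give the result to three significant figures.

For equal systemic exposure: F × D_ev = D_iv
D_ev = D_iv / F = 250 / 0.799 = 312.891 mg

D_oral = 313 mg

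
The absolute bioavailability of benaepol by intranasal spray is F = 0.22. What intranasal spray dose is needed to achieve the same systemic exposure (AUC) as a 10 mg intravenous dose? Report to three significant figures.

D_intranasal = 45.5 mg

For equal systemic exposure: F × D_ev = D_iv
D_ev = D_iv / F = 10 / 0.22 = 45.4545 mg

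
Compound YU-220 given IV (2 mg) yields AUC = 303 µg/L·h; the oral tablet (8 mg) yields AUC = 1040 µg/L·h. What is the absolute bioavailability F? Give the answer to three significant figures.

F = 0.858

F = (AUC_ev / D_ev) / (AUC_iv / D_iv)
  = (1040/8) / (303/2)
  = 130 / 151.5 = 0.8581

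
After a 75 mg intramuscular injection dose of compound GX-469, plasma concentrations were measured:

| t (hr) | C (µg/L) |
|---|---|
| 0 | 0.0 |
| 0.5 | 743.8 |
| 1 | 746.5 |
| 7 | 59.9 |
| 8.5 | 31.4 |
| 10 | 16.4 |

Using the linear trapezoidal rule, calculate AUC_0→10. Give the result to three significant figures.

Trapezoidal AUC_0→10:
  [0→0.5]: (0.0+743.8)/2 × 0.5 = 185.95
  [0.5→1]: (743.8+746.5)/2 × 0.5 = 372.575
  [1→7]: (746.5+59.9)/2 × 6 = 2419.2
  [7→8.5]: (59.9+31.4)/2 × 1.5 = 68.475
  [8.5→10]: (31.4+16.4)/2 × 1.5 = 35.85
  Sum = 3082.05 µg/L·hr

AUC = 3080 µg/L·hr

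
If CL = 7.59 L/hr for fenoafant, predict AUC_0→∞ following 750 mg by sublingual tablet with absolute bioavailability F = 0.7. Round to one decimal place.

AUC_0→∞ = F × Dose / CL
        = 0.7 × 750 / 7.59 = 69.17 mg/L·hr

AUC = 69.2 mg/L·hr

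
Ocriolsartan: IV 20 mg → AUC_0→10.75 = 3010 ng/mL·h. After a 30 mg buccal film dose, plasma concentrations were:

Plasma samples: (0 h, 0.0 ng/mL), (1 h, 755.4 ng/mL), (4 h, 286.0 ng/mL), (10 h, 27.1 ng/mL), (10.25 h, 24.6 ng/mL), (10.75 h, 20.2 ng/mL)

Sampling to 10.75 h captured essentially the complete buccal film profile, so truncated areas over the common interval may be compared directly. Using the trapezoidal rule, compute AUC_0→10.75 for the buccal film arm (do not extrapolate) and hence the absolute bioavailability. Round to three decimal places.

Trapezoidal AUC_0→10.75 (buccal film):
  [0→1]: (0.0+755.4)/2 × 1 = 377.7
  [1→4]: (755.4+286.0)/2 × 3 = 1562.1
  [4→10]: (286.0+27.1)/2 × 6 = 939.3
  [10→10.25]: (27.1+24.6)/2 × 0.25 = 6.4625
  [10.25→10.75]: (24.6+20.2)/2 × 0.5 = 11.2
  Sum = 2896.7625 ng/mL·h
F = (AUC_ev/D_ev)/(AUC_iv/D_iv) = (2896.7625/30)/(3010/20) = 96.55875/150.5 = 0.6416

F = 0.642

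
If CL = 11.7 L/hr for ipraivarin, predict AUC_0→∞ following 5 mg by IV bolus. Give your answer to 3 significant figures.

AUC = 0.427 mg/L·hr

AUC_0→∞ = Dose_iv / CL
        = 5 / 11.7 = 0.42735 mg/L·hr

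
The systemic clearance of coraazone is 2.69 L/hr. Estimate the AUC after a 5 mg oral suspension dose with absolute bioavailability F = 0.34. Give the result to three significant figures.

AUC_0→∞ = F × Dose / CL
        = 0.34 × 5 / 2.69 = 0.63197 mg/L·hr

AUC = 0.632 mg/L·hr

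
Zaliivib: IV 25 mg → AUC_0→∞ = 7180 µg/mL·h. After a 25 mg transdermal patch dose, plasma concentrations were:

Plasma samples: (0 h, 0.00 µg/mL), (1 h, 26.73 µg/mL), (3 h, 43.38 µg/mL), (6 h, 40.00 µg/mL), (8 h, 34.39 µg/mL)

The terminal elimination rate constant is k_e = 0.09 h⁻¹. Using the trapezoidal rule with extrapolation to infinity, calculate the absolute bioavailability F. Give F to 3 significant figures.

Trapezoidal AUC_0→8 (transdermal patch):
  [0→1]: (0.00+26.73)/2 × 1 = 13.365
  [1→3]: (26.73+43.38)/2 × 2 = 70.11
  [3→6]: (43.38+40.00)/2 × 3 = 125.07
  [6→8]: (40.00+34.39)/2 × 2 = 74.39
  Sum = 282.935 µg/mL·h
Tail: C_last/k_e = 34.39/0.09 = 382.111
AUC_0→∞ (transdermal patch) = 282.935 + 382.111 = 665.046 µg/mL·h
F = (AUC_ev/D_ev)/(AUC_iv/D_iv) = (665.046/25)/(7180/25) = 26.60184/287.2 = 0.0926

F = 0.0926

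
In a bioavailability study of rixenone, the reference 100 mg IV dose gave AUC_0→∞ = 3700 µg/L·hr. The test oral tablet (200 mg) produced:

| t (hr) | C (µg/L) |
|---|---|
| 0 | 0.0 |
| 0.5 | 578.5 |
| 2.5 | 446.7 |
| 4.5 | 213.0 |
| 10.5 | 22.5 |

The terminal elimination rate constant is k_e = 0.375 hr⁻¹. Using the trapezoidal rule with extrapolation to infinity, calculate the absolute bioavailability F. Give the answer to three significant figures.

Trapezoidal AUC_0→10.5 (oral tablet):
  [0→0.5]: (0.0+578.5)/2 × 0.5 = 144.625
  [0.5→2.5]: (578.5+446.7)/2 × 2 = 1025.2
  [2.5→4.5]: (446.7+213.0)/2 × 2 = 659.7
  [4.5→10.5]: (213.0+22.5)/2 × 6 = 706.5
  Sum = 2536.025 µg/L·hr
Tail: C_last/k_e = 22.5/0.375 = 60.000
AUC_0→∞ (oral tablet) = 2536.025 + 60.000 = 2596.025 µg/L·hr
F = (AUC_ev/D_ev)/(AUC_iv/D_iv) = (2596.025/200)/(3700/100) = 12.980125/37 = 0.3508

F = 0.351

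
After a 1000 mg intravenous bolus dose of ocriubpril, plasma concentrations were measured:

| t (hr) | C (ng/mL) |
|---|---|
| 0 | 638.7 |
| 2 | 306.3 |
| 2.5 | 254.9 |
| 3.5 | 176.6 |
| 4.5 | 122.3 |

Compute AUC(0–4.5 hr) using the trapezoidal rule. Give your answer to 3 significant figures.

AUC = 1450 ng/mL·hr

Trapezoidal AUC_0→4.5:
  [0→2]: (638.7+306.3)/2 × 2 = 945.0
  [2→2.5]: (306.3+254.9)/2 × 0.5 = 140.3
  [2.5→3.5]: (254.9+176.6)/2 × 1 = 215.75
  [3.5→4.5]: (176.6+122.3)/2 × 1 = 149.45
  Sum = 1450.5 ng/mL·hr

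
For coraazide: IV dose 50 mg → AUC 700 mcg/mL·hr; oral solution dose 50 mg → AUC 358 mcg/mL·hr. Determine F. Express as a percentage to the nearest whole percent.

F = (AUC_ev / D_ev) / (AUC_iv / D_iv)
  = (358/50) / (700/50)
  = 7.16 / 14 = 0.5114
  = 51.14%

F = 51%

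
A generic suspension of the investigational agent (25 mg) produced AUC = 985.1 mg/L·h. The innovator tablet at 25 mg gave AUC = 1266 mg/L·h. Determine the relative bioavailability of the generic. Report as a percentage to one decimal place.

F_rel = 77.8%

F_rel = (AUC_test/D_test) / (AUC_ref/D_ref)
      = (985.1/25) / (1266/25)
      = 39.404 / 50.64 = 0.7781 = 77.81%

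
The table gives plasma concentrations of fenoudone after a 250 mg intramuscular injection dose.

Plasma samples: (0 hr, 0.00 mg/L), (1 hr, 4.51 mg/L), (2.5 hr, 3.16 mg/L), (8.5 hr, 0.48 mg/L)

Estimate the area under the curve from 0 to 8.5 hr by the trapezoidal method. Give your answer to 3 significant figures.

Trapezoidal AUC_0→8.5:
  [0→1]: (0.00+4.51)/2 × 1 = 2.255
  [1→2.5]: (4.51+3.16)/2 × 1.5 = 5.7525
  [2.5→8.5]: (3.16+0.48)/2 × 6 = 10.92
  Sum = 18.9275 mg/L·hr

AUC = 18.9 mg/L·hr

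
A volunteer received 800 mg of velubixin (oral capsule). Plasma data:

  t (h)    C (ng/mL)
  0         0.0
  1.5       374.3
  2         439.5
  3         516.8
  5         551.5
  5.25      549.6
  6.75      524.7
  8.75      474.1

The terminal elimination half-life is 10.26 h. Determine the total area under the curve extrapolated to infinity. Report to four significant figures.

Trapezoidal AUC_0→8.75:
  [0→1.5]: (0.0+374.3)/2 × 1.5 = 280.725
  [1.5→2]: (374.3+439.5)/2 × 0.5 = 203.45
  [2→3]: (439.5+516.8)/2 × 1 = 478.15
  [3→5]: (516.8+551.5)/2 × 2 = 1068.3
  [5→5.25]: (551.5+549.6)/2 × 0.25 = 137.6375
  [5.25→6.75]: (549.6+524.7)/2 × 1.5 = 805.725
  [6.75→8.75]: (524.7+474.1)/2 × 2 = 998.8
  Sum = 3972.7875 ng/mL·h
k_e = ln2 / t½ = 0.693147 / 10.26 = 0.0676 h^-1
Extrapolated tail: C_last / k_e = 474.1 / 0.0676 = 7013.314
AUC_0→∞ = 3972.7875 + 7013.314 = 10986.1015 ng/mL·h

AUC = 10990 ng/mL·h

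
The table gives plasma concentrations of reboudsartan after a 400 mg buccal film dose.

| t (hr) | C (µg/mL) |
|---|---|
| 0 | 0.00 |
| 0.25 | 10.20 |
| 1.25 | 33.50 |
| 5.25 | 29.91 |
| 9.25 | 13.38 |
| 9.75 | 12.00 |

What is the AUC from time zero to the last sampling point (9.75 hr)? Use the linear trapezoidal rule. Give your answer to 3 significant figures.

AUC = 243 µg/mL·hr

Trapezoidal AUC_0→9.75:
  [0→0.25]: (0.00+10.20)/2 × 0.25 = 1.275
  [0.25→1.25]: (10.20+33.50)/2 × 1 = 21.85
  [1.25→5.25]: (33.50+29.91)/2 × 4 = 126.82
  [5.25→9.25]: (29.91+13.38)/2 × 4 = 86.58
  [9.25→9.75]: (13.38+12.00)/2 × 0.5 = 6.345
  Sum = 242.87 µg/mL·hr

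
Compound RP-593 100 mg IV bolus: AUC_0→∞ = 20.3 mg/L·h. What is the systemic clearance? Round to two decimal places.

CL = Dose_iv / AUC_0→∞
   = 100 / 20.3 = 4.92611 L/h

CL = 4.93 L/h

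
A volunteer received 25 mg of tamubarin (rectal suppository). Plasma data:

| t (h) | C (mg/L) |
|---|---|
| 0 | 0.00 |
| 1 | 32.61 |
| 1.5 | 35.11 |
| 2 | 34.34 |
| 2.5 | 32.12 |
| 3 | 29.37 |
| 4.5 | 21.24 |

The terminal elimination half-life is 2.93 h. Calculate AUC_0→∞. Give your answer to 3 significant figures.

Trapezoidal AUC_0→4.5:
  [0→1]: (0.00+32.61)/2 × 1 = 16.305
  [1→1.5]: (32.61+35.11)/2 × 0.5 = 16.93
  [1.5→2]: (35.11+34.34)/2 × 0.5 = 17.3625
  [2→2.5]: (34.34+32.12)/2 × 0.5 = 16.615
  [2.5→3]: (32.12+29.37)/2 × 0.5 = 15.3725
  [3→4.5]: (29.37+21.24)/2 × 1.5 = 37.9575
  Sum = 120.5425 mg/L·h
k_e = ln2 / t½ = 0.693147 / 2.93 = 0.2366 h^-1
Extrapolated tail: C_last / k_e = 21.24 / 0.2366 = 89.772
AUC_0→∞ = 120.5425 + 89.772 = 210.3145 mg/L·h

AUC = 210 mg/L·h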